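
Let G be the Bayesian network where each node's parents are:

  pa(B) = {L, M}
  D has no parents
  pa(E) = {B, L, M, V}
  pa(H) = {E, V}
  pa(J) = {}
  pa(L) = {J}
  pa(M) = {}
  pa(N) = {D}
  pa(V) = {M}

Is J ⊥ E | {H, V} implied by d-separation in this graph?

We examine all 5 paths between J and E:
  1. J → L → E — L:chain[open] ⇒ active
  2. J → L → B ← M → E — L:chain[open]; B:collider[open]; M:fork[open] ⇒ active
  3. J → L → B ← M → V → E — L:chain[open]; B:collider[open]; M:fork[open]; V:chain[blocks] ⇒ blocked
  4. J → L → B ← M → V → H ← E — L:chain[open]; B:collider[open]; M:fork[open]; V:chain[blocks]; H:collider[open] ⇒ blocked
  5. J → L → B → E — L:chain[open]; B:chain[open] ⇒ active
Since the path J → L → E is active, J and E are not d-separated given {H, V}.

No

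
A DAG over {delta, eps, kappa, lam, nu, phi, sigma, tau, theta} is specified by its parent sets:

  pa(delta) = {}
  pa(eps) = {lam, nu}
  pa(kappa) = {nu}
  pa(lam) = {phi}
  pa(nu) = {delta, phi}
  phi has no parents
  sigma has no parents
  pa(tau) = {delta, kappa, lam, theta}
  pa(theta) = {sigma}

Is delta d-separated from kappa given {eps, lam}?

No

There are 6 undirected paths between delta and kappa; checking each against the conditioning set {eps, lam}:
Path 1: delta → tau ← kappa
  tau is a collider here and neither tau nor any of its descendants is conditioned on, so the collider stays closed — the path is blocked at tau.
Path 2: delta → tau ← lam ← phi → nu → kappa
  tau is a collider here and neither tau nor any of its descendants is conditioned on, so the collider stays closed — the path is blocked at tau.
Path 3: delta → tau ← lam → eps ← nu → kappa
  tau is a collider here and neither tau nor any of its descendants is conditioned on, so the collider stays closed — the path is blocked at tau.
Path 4: delta → nu ← phi → lam → tau ← kappa
  lam is a chain here and lam is conditioned on, so the path is blocked at lam.
Path 5: delta → nu → kappa
  nu is a chain and nu is not conditioned on — no node blocks this path, so it is active.
Path 6: delta → nu → eps ← lam → tau ← kappa
  lam is a fork here and lam is conditioned on, so the path is blocked at lam.
At least one path is unblocked, so d-separation fails.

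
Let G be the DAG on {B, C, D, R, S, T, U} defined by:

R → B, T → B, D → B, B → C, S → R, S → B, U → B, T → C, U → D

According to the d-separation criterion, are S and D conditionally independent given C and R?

No

There are 4 undirected paths between S and D; checking each against the conditioning set {C, R}:
Path 1: S → R → B ← D
  R is a chain here and R is conditioned on, so the path is blocked at R.
Path 2: S → R → B ← U → D
  R is a chain here and R is conditioned on, so the path is blocked at R.
Path 3: S → B ← D
  B is a collider and its descendant C is conditioned on, which opens it — no node blocks this path, so it is active.
Path 4: S → B ← U → D
  B is a collider and its descendant C is conditioned on, which opens it; U is a fork and U is not conditioned on — no node blocks this path, so it is active.
Since the path S → B ← D is active, S and D are not d-separated given {C, R}.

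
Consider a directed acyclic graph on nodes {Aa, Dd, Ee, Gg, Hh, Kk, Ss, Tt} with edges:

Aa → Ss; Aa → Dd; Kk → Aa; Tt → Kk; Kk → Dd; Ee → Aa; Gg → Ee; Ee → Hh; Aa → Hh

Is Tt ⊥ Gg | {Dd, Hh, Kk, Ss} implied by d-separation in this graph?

4 paths connect Tt and Gg; each must be blocked for d-separation to hold:
  1. Tt → Kk → Aa ← Ee ← Gg — Kk:chain[blocks]; Aa:collider[open]; Ee:chain[open] ⇒ blocked
  2. Tt → Kk → Aa → Hh ← Ee ← Gg — Kk:chain[blocks]; Aa:chain[open]; Hh:collider[open]; Ee:chain[open] ⇒ blocked
  3. Tt → Kk → Dd ← Aa ← Ee ← Gg — Kk:chain[blocks]; Dd:collider[open]; Aa:chain[open]; Ee:chain[open] ⇒ blocked
  4. Tt → Kk → Dd ← Aa → Hh ← Ee ← Gg — Kk:chain[blocks]; Dd:collider[open]; Aa:fork[open]; Hh:collider[open]; Ee:chain[open] ⇒ blocked
Since every path is blocked, d-separation holds.

Yes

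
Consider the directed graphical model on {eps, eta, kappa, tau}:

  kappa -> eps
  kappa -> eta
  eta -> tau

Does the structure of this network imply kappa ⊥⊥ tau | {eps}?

The only undirected path from kappa to tau is:
  1. kappa → eta → tau — eta:chain[open] ⇒ active
Because an active path exists, kappa and tau are not d-separated.

No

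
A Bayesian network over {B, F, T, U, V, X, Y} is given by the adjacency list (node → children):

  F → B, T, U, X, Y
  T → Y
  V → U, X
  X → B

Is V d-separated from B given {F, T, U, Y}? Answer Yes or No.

We examine all 4 paths between V and B:
Path 1: V → X ← F → B
  X is a collider here and neither X nor any of its descendants is conditioned on, so the collider stays closed — the path is blocked at X.
Path 2: V → X → B
  X is a chain and X is not conditioned on — no node blocks this path, so it is active.
Path 3: V → U ← F → X → B
  F is a fork here and F is conditioned on, so the path is blocked at F.
Path 4: V → U ← F → B
  F is a fork here and F is conditioned on, so the path is blocked at F.
Because an active path exists, V and B are not d-separated.

No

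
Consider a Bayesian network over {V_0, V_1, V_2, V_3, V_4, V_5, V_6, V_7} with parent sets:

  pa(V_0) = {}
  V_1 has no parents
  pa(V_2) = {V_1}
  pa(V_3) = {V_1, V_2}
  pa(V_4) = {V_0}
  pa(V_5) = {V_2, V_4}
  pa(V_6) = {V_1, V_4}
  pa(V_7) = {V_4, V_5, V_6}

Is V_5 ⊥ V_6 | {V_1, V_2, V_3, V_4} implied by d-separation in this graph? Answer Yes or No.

There are 6 undirected paths between V_5 and V_6; checking each against the conditioning set {V_1, V_2, V_3, V_4}:
  1. V_5 ← V_2 ← V_1 → V_6 — V_2:chain[blocks]; V_1:fork[blocks] ⇒ blocked
  2. V_5 ← V_2 → V_3 ← V_1 → V_6 — V_2:fork[blocks]; V_3:collider[open]; V_1:fork[blocks] ⇒ blocked
  3. V_5 ← V_4 → V_6 — V_4:fork[blocks] ⇒ blocked
  4. V_5 ← V_4 → V_7 ← V_6 — V_4:fork[blocks]; V_7:collider[blocks] ⇒ blocked
  5. V_5 → V_7 ← V_6 — V_7:collider[blocks] ⇒ blocked
  6. V_5 → V_7 ← V_4 → V_6 — V_7:collider[blocks]; V_4:fork[blocks] ⇒ blocked
Every path is blocked, so V_5 and V_6 are d-separated given {V_1, V_2, V_3, V_4}.

Yes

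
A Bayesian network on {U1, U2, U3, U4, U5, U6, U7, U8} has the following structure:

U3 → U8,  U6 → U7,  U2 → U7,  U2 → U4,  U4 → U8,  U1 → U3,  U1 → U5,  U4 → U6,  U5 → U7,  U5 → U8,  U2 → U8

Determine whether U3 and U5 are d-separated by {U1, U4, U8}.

We examine all 6 paths between U3 and U5:
Path 1: U3 → U8 ← U2 → U4 → U6 → U7 ← U5
  U4 is a chain here and U4 is conditioned on, so the path is blocked at U4.
Path 2: U3 → U8 ← U2 → U7 ← U5
  U7 is a collider here and neither U7 nor any of its descendants is conditioned on, so the collider stays closed — the path is blocked at U7.
Path 3: U3 → U8 ← U4 ← U2 → U7 ← U5
  U4 is a chain here and U4 is conditioned on, so the path is blocked at U4.
Path 4: U3 → U8 ← U4 → U6 → U7 ← U5
  U4 is a fork here and U4 is conditioned on, so the path is blocked at U4.
Path 5: U3 → U8 ← U5
  U8 is a collider and U8 is conditioned on, which opens it — no node blocks this path, so it is active.
Path 6: U3 ← U1 → U5
  U1 is a fork here and U1 is conditioned on, so the path is blocked at U1.
Because an active path exists, U3 and U5 are not d-separated.

No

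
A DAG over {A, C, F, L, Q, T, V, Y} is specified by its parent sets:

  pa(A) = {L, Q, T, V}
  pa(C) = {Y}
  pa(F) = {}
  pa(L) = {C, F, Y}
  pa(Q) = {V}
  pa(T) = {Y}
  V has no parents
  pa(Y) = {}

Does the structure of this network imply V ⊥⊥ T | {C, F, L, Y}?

Yes

There are 6 undirected paths between V and T; checking each against the conditioning set {C, F, L, Y}:
Path 1: V → A ← L ← C ← Y → T
  A is a collider here and neither A nor any of its descendants is conditioned on, so the collider stays closed — the path is blocked at A.
Path 2: V → A ← L ← Y → T
  A is a collider here and neither A nor any of its descendants is conditioned on, so the collider stays closed — the path is blocked at A.
Path 3: V → A ← T
  A is a collider here and neither A nor any of its descendants is conditioned on, so the collider stays closed — the path is blocked at A.
Path 4: V → Q → A ← L ← C ← Y → T
  A is a collider here and neither A nor any of its descendants is conditioned on, so the collider stays closed — the path is blocked at A.
Path 5: V → Q → A ← L ← Y → T
  A is a collider here and neither A nor any of its descendants is conditioned on, so the collider stays closed — the path is blocked at A.
Path 6: V → Q → A ← T
  A is a collider here and neither A nor any of its descendants is conditioned on, so the collider stays closed — the path is blocked at A.
All paths are blocked; V ⊥ T | {C, F, L, Y} holds.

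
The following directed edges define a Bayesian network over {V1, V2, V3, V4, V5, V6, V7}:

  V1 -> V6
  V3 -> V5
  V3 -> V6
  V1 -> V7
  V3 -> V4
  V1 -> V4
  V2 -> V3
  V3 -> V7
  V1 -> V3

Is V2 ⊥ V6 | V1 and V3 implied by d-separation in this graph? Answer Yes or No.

4 paths connect V2 and V6; each must be blocked for d-separation to hold:
  1. V2 → V3 → V7 ← V1 → V6 — V3:chain[blocks]; V7:collider[blocks]; V1:fork[blocks] ⇒ blocked
  2. V2 → V3 → V6 — V3:chain[blocks] ⇒ blocked
  3. V2 → V3 ← V1 → V6 — V3:collider[open]; V1:fork[blocks] ⇒ blocked
  4. V2 → V3 → V4 ← V1 → V6 — V3:chain[blocks]; V4:collider[blocks]; V1:fork[blocks] ⇒ blocked
All paths are blocked; V2 ⊥ V6 | {V1, V3} holds.

Yes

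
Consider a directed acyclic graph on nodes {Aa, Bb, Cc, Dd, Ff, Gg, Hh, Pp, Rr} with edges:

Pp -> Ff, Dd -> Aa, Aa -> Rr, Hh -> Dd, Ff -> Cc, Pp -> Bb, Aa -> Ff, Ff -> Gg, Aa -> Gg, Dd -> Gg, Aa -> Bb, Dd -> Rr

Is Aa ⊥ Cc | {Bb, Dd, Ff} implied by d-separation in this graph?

There are 5 undirected paths between Aa and Cc; checking each against the conditioning set {Bb, Dd, Ff}:
Path 1: Aa → Rr ← Dd → Gg ← Ff → Cc
  Rr is a collider here and neither Rr nor any of its descendants is conditioned on, so the collider stays closed — the path is blocked at Rr.
Path 2: Aa → Ff → Cc
  Ff is a chain here and Ff is conditioned on, so the path is blocked at Ff.
Path 3: Aa → Bb ← Pp → Ff → Cc
  Ff is a chain here and Ff is conditioned on, so the path is blocked at Ff.
Path 4: Aa → Gg ← Ff → Cc
  Gg is a collider here and neither Gg nor any of its descendants is conditioned on, so the collider stays closed — the path is blocked at Gg.
Path 5: Aa ← Dd → Gg ← Ff → Cc
  Dd is a fork here and Dd is conditioned on, so the path is blocked at Dd.
Since every path is blocked, d-separation holds.

Yes — Aa and Cc are d-separated given {Bb, Dd, Ff}.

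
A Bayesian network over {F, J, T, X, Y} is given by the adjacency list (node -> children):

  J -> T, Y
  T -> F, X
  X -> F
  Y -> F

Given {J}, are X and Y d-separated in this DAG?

Yes

Enumerating the 4 paths from X to Y and testing each for blocking by {J}:
  1. X ← T → F ← Y — T:fork[open]; F:collider[blocks] ⇒ blocked
  2. X ← T ← J → Y — T:chain[open]; J:fork[blocks] ⇒ blocked
  3. X → F ← Y — F:collider[blocks] ⇒ blocked
  4. X → F ← T ← J → Y — F:collider[blocks]; T:chain[open]; J:fork[blocks] ⇒ blocked
All paths are blocked; X ⊥ Y | {J} holds.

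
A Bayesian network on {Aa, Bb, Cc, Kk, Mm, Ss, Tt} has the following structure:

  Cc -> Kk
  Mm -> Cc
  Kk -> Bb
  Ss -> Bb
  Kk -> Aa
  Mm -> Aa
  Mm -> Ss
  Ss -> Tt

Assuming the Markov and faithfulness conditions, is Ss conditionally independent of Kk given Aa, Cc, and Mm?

Yes

We examine all 3 paths between Ss and Kk:
Path 1: Ss ← Mm → Aa ← Kk
  Mm is a fork here and Mm is conditioned on, so the path is blocked at Mm.
Path 2: Ss ← Mm → Cc → Kk
  Mm is a fork here and Mm is conditioned on, so the path is blocked at Mm.
Path 3: Ss → Bb ← Kk
  Bb is a collider here and neither Bb nor any of its descendants is conditioned on, so the collider stays closed — the path is blocked at Bb.
Since every path is blocked, d-separation holds.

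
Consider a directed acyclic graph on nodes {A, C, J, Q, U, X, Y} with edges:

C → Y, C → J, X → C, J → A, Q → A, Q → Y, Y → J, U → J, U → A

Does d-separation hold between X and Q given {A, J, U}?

No

6 paths connect X and Q; each must be blocked for d-separation to hold:
Path 1: X → C → Y ← Q
  C is a chain and C is not conditioned on; Y is a collider and its descendant A is conditioned on, which opens it — no node blocks this path, so it is active.
Path 2: X → C → Y → J → A ← Q
  J is a chain here and J is conditioned on, so the path is blocked at J.
Path 3: X → C → Y → J ← U → A ← Q
  U is a fork here and U is conditioned on, so the path is blocked at U.
Path 4: X → C → J ← Y ← Q
  C is a chain and C is not conditioned on; J is a collider and J is conditioned on, which opens it; Y is a chain and Y is not conditioned on — no node blocks this path, so it is active.
Path 5: X → C → J → A ← Q
  J is a chain here and J is conditioned on, so the path is blocked at J.
Path 6: X → C → J ← U → A ← Q
  U is a fork here and U is conditioned on, so the path is blocked at U.
Because an active path exists, X and Q are not d-separated.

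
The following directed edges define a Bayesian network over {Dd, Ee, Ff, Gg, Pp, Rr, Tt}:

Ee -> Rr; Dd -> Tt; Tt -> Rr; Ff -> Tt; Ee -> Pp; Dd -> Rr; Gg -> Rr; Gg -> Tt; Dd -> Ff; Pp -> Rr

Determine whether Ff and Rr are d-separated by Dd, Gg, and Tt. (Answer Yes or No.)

6 paths connect Ff and Rr; each must be blocked for d-separation to hold:
Path 1: Ff → Tt → Rr
  Tt is a chain here and Tt is conditioned on, so the path is blocked at Tt.
Path 2: Ff → Tt ← Dd → Rr
  Dd is a fork here and Dd is conditioned on, so the path is blocked at Dd.
Path 3: Ff → Tt ← Gg → Rr
  Gg is a fork here and Gg is conditioned on, so the path is blocked at Gg.
Path 4: Ff ← Dd → Rr
  Dd is a fork here and Dd is conditioned on, so the path is blocked at Dd.
Path 5: Ff ← Dd → Tt → Rr
  Dd is a fork here and Dd is conditioned on, so the path is blocked at Dd.
Path 6: Ff ← Dd → Tt ← Gg → Rr
  Dd is a fork here and Dd is conditioned on, so the path is blocked at Dd.
Since every path is blocked, d-separation holds.

Yes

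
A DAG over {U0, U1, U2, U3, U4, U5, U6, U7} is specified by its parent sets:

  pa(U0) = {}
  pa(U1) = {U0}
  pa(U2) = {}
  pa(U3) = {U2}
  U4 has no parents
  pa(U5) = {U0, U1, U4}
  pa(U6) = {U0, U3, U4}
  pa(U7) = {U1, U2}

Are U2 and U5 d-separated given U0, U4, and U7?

No — U2 and U5 are not d-separated given {U0, U4, U7}.

Enumerating the 6 paths from U2 to U5 and testing each for blocking by {U0, U4, U7}:
Path 1: U2 → U3 → U6 ← U4 → U5
  U6 is a collider here and neither U6 nor any of its descendants is conditioned on, so the collider stays closed — the path is blocked at U6.
Path 2: U2 → U3 → U6 ← U0 → U5
  U6 is a collider here and neither U6 nor any of its descendants is conditioned on, so the collider stays closed — the path is blocked at U6.
Path 3: U2 → U3 → U6 ← U0 → U1 → U5
  U6 is a collider here and neither U6 nor any of its descendants is conditioned on, so the collider stays closed — the path is blocked at U6.
Path 4: U2 → U7 ← U1 → U5
  U7 is a collider and U7 is conditioned on, which opens it; U1 is a fork and U1 is not conditioned on — no node blocks this path, so it is active.
Path 5: U2 → U7 ← U1 ← U0 → U5
  U0 is a fork here and U0 is conditioned on, so the path is blocked at U0.
Path 6: U2 → U7 ← U1 ← U0 → U6 ← U4 → U5
  U0 is a fork here and U0 is conditioned on, so the path is blocked at U0.
At least one path is unblocked, so d-separation fails.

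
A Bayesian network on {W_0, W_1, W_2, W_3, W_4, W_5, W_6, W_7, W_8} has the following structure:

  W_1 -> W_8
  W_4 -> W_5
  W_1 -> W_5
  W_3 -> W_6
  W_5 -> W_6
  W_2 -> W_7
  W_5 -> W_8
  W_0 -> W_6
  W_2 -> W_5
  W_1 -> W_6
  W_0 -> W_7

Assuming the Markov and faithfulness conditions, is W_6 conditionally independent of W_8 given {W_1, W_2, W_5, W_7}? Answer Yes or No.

Yes

Enumerating the 6 paths from W_6 to W_8 and testing each for blocking by {W_1, W_2, W_5, W_7}:
  1. W_6 ← W_1 → W_8 — W_1:fork[blocks] ⇒ blocked
  2. W_6 ← W_1 → W_5 → W_8 — W_1:fork[blocks]; W_5:chain[blocks] ⇒ blocked
  3. W_6 ← W_0 → W_7 ← W_2 → W_5 → W_8 — W_0:fork[open]; W_7:collider[open]; W_2:fork[blocks]; W_5:chain[blocks] ⇒ blocked
  4. W_6 ← W_0 → W_7 ← W_2 → W_5 ← W_1 → W_8 — W_0:fork[open]; W_7:collider[open]; W_2:fork[blocks]; W_5:collider[open]; W_1:fork[blocks] ⇒ blocked
  5. W_6 ← W_5 → W_8 — W_5:fork[blocks] ⇒ blocked
  6. W_6 ← W_5 ← W_1 → W_8 — W_5:chain[blocks]; W_1:fork[blocks] ⇒ blocked
All paths are blocked; W_6 ⊥ W_8 | {W_1, W_2, W_5, W_7} holds.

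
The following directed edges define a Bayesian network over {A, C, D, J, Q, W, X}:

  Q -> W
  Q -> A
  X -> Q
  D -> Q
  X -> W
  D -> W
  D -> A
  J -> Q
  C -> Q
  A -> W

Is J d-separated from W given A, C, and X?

No — J and W are not d-separated given {A, C, X}.

6 paths connect J and W; each must be blocked for d-separation to hold:
  1. J → Q ← X → W — Q:collider[open]; X:fork[blocks] ⇒ blocked
  2. J → Q ← D → W — Q:collider[open]; D:fork[open] ⇒ active
  3. J → Q ← D → A → W — Q:collider[open]; D:fork[open]; A:chain[blocks] ⇒ blocked
  4. J → Q → W — Q:chain[open] ⇒ active
  5. J → Q → A ← D → W — Q:chain[open]; A:collider[open]; D:fork[open] ⇒ active
  6. J → Q → A → W — Q:chain[open]; A:chain[blocks] ⇒ blocked
Since the path J → Q ← D → W is active, J and W are not d-separated given {A, C, X}.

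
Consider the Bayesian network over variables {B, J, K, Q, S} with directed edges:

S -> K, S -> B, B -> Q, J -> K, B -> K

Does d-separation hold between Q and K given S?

No — Q and K are not d-separated given {S}.

2 paths connect Q and K; each must be blocked for d-separation to hold:
  1. Q ← B → K — B:fork[open] ⇒ active
  2. Q ← B ← S → K — B:chain[open]; S:fork[blocks] ⇒ blocked
At least one path is unblocked, so d-separation fails.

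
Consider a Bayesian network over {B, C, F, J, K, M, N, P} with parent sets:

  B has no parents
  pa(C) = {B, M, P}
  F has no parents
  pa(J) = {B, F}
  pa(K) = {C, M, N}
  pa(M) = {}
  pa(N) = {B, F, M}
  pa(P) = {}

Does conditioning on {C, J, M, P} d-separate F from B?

We examine all 6 paths between F and B:
Path 1: F → N ← B
  N is a collider here and neither N nor any of its descendants is conditioned on, so the collider stays closed — the path is blocked at N.
Path 2: F → N ← M → C ← B
  N is a collider here and neither N nor any of its descendants is conditioned on, so the collider stays closed — the path is blocked at N.
Path 3: F → N ← M → K ← C ← B
  N is a collider here and neither N nor any of its descendants is conditioned on, so the collider stays closed — the path is blocked at N.
Path 4: F → N → K ← C ← B
  K is a collider here and neither K nor any of its descendants is conditioned on, so the collider stays closed — the path is blocked at K.
Path 5: F → N → K ← M → C ← B
  K is a collider here and neither K nor any of its descendants is conditioned on, so the collider stays closed — the path is blocked at K.
Path 6: F → J ← B
  J is a collider and J is conditioned on, which opens it — no node blocks this path, so it is active.
Since the path F → J ← B is active, F and B are not d-separated given {C, J, M, P}.

No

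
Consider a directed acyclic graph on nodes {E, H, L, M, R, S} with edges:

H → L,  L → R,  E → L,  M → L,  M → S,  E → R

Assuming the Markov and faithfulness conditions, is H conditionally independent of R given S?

2 paths connect H and R; each must be blocked for d-separation to hold:
Path 1: H → L ← E → R
  L is a collider here and neither L nor any of its descendants is conditioned on, so the collider stays closed — the path is blocked at L.
Path 2: H → L → R
  L is a chain and L is not conditioned on — no node blocks this path, so it is active.
At least one path is unblocked, so d-separation fails.

No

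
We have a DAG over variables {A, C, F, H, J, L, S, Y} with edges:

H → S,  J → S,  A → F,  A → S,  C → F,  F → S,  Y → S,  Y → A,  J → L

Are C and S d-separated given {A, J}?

No — C and S are not d-separated given {A, J}.

We examine all 3 paths between C and S:
Path 1: C → F → S
  F is a chain and F is not conditioned on — no node blocks this path, so it is active.
Path 2: C → F ← A → S
  F is a collider here and neither F nor any of its descendants is conditioned on, so the collider stays closed — the path is blocked at F.
Path 3: C → F ← A ← Y → S
  F is a collider here and neither F nor any of its descendants is conditioned on, so the collider stays closed — the path is blocked at F.
At least one path is unblocked, so d-separation fails.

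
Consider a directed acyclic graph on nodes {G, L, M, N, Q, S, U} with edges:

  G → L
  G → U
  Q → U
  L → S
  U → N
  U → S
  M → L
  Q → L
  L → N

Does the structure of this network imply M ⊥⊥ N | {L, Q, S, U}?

There are 4 undirected paths between M and N; checking each against the conditioning set {L, Q, S, U}:
Path 1: M → L → N
  L is a chain here and L is conditioned on, so the path is blocked at L.
Path 2: M → L → S ← U → N
  L is a chain here and L is conditioned on, so the path is blocked at L.
Path 3: M → L ← Q → U → N
  Q is a fork here and Q is conditioned on, so the path is blocked at Q.
Path 4: M → L ← G → U → N
  U is a chain here and U is conditioned on, so the path is blocked at U.
Since every path is blocked, d-separation holds.

Yes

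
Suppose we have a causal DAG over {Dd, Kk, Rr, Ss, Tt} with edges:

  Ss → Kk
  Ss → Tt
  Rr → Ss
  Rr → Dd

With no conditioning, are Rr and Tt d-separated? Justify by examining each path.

No

There is one path between Rr and Tt:
Path 1: Rr → Ss → Tt
  Ss is a chain and Ss is not conditioned on — no node blocks this path, so it is active.
Since the path Rr → Ss → Tt is active, Rr and Tt are not d-separated given ∅.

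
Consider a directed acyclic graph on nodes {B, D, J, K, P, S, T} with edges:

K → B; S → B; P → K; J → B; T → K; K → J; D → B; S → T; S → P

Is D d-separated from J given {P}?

4 paths connect D and J; each must be blocked for d-separation to hold:
Path 1: D → B ← S → P → K → J
  B is a collider here and neither B nor any of its descendants is conditioned on, so the collider stays closed — the path is blocked at B.
Path 2: D → B ← S → T → K → J
  B is a collider here and neither B nor any of its descendants is conditioned on, so the collider stays closed — the path is blocked at B.
Path 3: D → B ← K → J
  B is a collider here and neither B nor any of its descendants is conditioned on, so the collider stays closed — the path is blocked at B.
Path 4: D → B ← J
  B is a collider here and neither B nor any of its descendants is conditioned on, so the collider stays closed — the path is blocked at B.
All paths are blocked; D ⊥ J | {P} holds.

Yes — D and J are d-separated given {P}.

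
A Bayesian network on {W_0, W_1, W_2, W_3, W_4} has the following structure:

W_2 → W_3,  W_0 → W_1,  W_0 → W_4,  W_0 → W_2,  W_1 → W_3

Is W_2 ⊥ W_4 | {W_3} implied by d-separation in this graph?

No

There are 2 undirected paths between W_2 and W_4; checking each against the conditioning set {W_3}:
Path 1: W_2 → W_3 ← W_1 ← W_0 → W_4
  W_3 is a collider and W_3 is conditioned on, which opens it; W_1 is a chain and W_1 is not conditioned on; W_0 is a fork and W_0 is not conditioned on — no node blocks this path, so it is active.
Path 2: W_2 ← W_0 → W_4
  W_0 is a fork and W_0 is not conditioned on — no node blocks this path, so it is active.
Because an active path exists, W_2 and W_4 are not d-separated.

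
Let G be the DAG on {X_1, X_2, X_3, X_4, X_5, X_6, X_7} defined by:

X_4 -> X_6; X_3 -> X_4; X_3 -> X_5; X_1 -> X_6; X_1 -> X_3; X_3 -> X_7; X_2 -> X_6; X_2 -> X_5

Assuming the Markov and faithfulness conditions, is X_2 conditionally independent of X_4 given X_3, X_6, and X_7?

We examine all 4 paths between X_2 and X_4:
  1. X_2 → X_5 ← X_3 → X_4 — X_5:collider[blocks]; X_3:fork[blocks] ⇒ blocked
  2. X_2 → X_5 ← X_3 ← X_1 → X_6 ← X_4 — X_5:collider[blocks]; X_3:chain[blocks]; X_1:fork[open]; X_6:collider[open] ⇒ blocked
  3. X_2 → X_6 ← X_4 — X_6:collider[open] ⇒ active
  4. X_2 → X_6 ← X_1 → X_3 → X_4 — X_6:collider[open]; X_1:fork[open]; X_3:chain[blocks] ⇒ blocked
At least one path is unblocked, so d-separation fails.

No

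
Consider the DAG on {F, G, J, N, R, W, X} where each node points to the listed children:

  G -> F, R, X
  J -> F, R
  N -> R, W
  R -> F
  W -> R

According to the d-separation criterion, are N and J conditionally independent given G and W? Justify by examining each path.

Yes

6 paths connect N and J; each must be blocked for d-separation to hold:
Path 1: N → R → F ← J
  F is a collider here and neither F nor any of its descendants is conditioned on, so the collider stays closed — the path is blocked at F.
Path 2: N → R ← G → F ← J
  R is a collider here and neither R nor any of its descendants is conditioned on, so the collider stays closed — the path is blocked at R.
Path 3: N → R ← J
  R is a collider here and neither R nor any of its descendants is conditioned on, so the collider stays closed — the path is blocked at R.
Path 4: N → W → R → F ← J
  W is a chain here and W is conditioned on, so the path is blocked at W.
Path 5: N → W → R ← G → F ← J
  W is a chain here and W is conditioned on, so the path is blocked at W.
Path 6: N → W → R ← J
  W is a chain here and W is conditioned on, so the path is blocked at W.
Every path is blocked, so N and J are d-separated given {G, W}.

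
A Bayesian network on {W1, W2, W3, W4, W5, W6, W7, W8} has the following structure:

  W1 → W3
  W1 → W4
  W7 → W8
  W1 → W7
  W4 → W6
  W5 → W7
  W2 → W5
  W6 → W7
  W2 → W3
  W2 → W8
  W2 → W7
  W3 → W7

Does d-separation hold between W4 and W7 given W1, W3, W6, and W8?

Enumerating the 6 paths from W4 to W7 and testing each for blocking by {W1, W3, W6, W8}:
  1. W4 ← W1 → W7 — W1:fork[blocks] ⇒ blocked
  2. W4 ← W1 → W3 → W7 — W1:fork[blocks]; W3:chain[blocks] ⇒ blocked
  3. W4 ← W1 → W3 ← W2 → W8 ← W7 — W1:fork[blocks]; W3:collider[open]; W2:fork[open]; W8:collider[open] ⇒ blocked
  4. W4 ← W1 → W3 ← W2 → W5 → W7 — W1:fork[blocks]; W3:collider[open]; W2:fork[open]; W5:chain[open] ⇒ blocked
  5. W4 ← W1 → W3 ← W2 → W7 — W1:fork[blocks]; W3:collider[open]; W2:fork[open] ⇒ blocked
  6. W4 → W6 → W7 — W6:chain[blocks] ⇒ blocked
Every path is blocked, so W4 and W7 are d-separated given {W1, W3, W6, W8}.

Yes — W4 and W7 are d-separated given {W1, W3, W6, W8}.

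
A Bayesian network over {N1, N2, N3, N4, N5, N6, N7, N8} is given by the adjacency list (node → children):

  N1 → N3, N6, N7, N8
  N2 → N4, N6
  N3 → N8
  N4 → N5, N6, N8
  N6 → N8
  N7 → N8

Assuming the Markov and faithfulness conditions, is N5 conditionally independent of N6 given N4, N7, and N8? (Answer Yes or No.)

Yes

There are 6 undirected paths between N5 and N6; checking each against the conditioning set {N4, N7, N8}:
Path 1: N5 ← N4 → N8 ← N3 ← N1 → N6
  N4 is a fork here and N4 is conditioned on, so the path is blocked at N4.
Path 2: N5 ← N4 → N8 ← N7 ← N1 → N6
  N4 is a fork here and N4 is conditioned on, so the path is blocked at N4.
Path 3: N5 ← N4 → N8 ← N6
  N4 is a fork here and N4 is conditioned on, so the path is blocked at N4.
Path 4: N5 ← N4 → N8 ← N1 → N6
  N4 is a fork here and N4 is conditioned on, so the path is blocked at N4.
Path 5: N5 ← N4 → N6
  N4 is a fork here and N4 is conditioned on, so the path is blocked at N4.
Path 6: N5 ← N4 ← N2 → N6
  N4 is a chain here and N4 is conditioned on, so the path is blocked at N4.
All paths are blocked; N5 ⊥ N6 | {N4, N7, N8} holds.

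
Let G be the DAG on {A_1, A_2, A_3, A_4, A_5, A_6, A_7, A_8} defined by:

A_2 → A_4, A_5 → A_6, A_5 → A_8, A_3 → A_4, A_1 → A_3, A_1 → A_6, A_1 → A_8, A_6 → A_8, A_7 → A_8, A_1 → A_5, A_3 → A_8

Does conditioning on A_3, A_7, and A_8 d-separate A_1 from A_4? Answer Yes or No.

Yes

We examine all 6 paths between A_1 and A_4:
Path 1: A_1 → A_3 → A_4
  A_3 is a chain here and A_3 is conditioned on, so the path is blocked at A_3.
Path 2: A_1 → A_8 ← A_3 → A_4
  A_3 is a fork here and A_3 is conditioned on, so the path is blocked at A_3.
Path 3: A_1 → A_5 → A_8 ← A_3 → A_4
  A_3 is a fork here and A_3 is conditioned on, so the path is blocked at A_3.
Path 4: A_1 → A_5 → A_6 → A_8 ← A_3 → A_4
  A_3 is a fork here and A_3 is conditioned on, so the path is blocked at A_3.
Path 5: A_1 → A_6 → A_8 ← A_3 → A_4
  A_3 is a fork here and A_3 is conditioned on, so the path is blocked at A_3.
Path 6: A_1 → A_6 ← A_5 → A_8 ← A_3 → A_4
  A_3 is a fork here and A_3 is conditioned on, so the path is blocked at A_3.
All paths are blocked; A_1 ⊥ A_4 | {A_3, A_7, A_8} holds.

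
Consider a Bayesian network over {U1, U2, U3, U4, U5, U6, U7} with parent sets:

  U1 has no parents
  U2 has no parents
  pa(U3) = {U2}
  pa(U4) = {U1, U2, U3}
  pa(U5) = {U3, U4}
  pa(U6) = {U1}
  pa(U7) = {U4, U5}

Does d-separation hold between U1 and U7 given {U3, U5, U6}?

No

There are 4 undirected paths between U1 and U7; checking each against the conditioning set {U3, U5, U6}:
Path 1: U1 → U4 ← U2 → U3 → U5 → U7
  U3 is a chain here and U3 is conditioned on, so the path is blocked at U3.
Path 2: U1 → U4 → U5 → U7
  U5 is a chain here and U5 is conditioned on, so the path is blocked at U5.
Path 3: U1 → U4 → U7
  U4 is a chain and U4 is not conditioned on — no node blocks this path, so it is active.
Path 4: U1 → U4 ← U3 → U5 → U7
  U3 is a fork here and U3 is conditioned on, so the path is blocked at U3.
Since the path U1 → U4 → U7 is active, U1 and U7 are not d-separated given {U3, U5, U6}.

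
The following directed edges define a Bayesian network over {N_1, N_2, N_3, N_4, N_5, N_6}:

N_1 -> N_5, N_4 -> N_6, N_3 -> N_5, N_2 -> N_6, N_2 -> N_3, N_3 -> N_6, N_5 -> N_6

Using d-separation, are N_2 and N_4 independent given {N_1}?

3 paths connect N_2 and N_4; each must be blocked for d-separation to hold:
Path 1: N_2 → N_6 ← N_4
  N_6 is a collider here and neither N_6 nor any of its descendants is conditioned on, so the collider stays closed — the path is blocked at N_6.
Path 2: N_2 → N_3 → N_6 ← N_4
  N_6 is a collider here and neither N_6 nor any of its descendants is conditioned on, so the collider stays closed — the path is blocked at N_6.
Path 3: N_2 → N_3 → N_5 → N_6 ← N_4
  N_6 is a collider here and neither N_6 nor any of its descendants is conditioned on, so the collider stays closed — the path is blocked at N_6.
Since every path is blocked, d-separation holds.

Yes — N_2 and N_4 are d-separated given {N_1}.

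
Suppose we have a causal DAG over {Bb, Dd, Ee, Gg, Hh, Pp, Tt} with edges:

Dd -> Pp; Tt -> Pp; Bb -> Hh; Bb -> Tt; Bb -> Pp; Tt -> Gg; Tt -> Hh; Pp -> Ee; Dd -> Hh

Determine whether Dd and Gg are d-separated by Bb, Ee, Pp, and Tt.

6 paths connect Dd and Gg; each must be blocked for d-separation to hold:
Path 1: Dd → Hh ← Tt → Gg
  Hh is a collider here and neither Hh nor any of its descendants is conditioned on, so the collider stays closed — the path is blocked at Hh.
Path 2: Dd → Hh ← Bb → Pp ← Tt → Gg
  Hh is a collider here and neither Hh nor any of its descendants is conditioned on, so the collider stays closed — the path is blocked at Hh.
Path 3: Dd → Hh ← Bb → Tt → Gg
  Hh is a collider here and neither Hh nor any of its descendants is conditioned on, so the collider stays closed — the path is blocked at Hh.
Path 4: Dd → Pp ← Tt → Gg
  Tt is a fork here and Tt is conditioned on, so the path is blocked at Tt.
Path 5: Dd → Pp ← Bb → Hh ← Tt → Gg
  Bb is a fork here and Bb is conditioned on, so the path is blocked at Bb.
Path 6: Dd → Pp ← Bb → Tt → Gg
  Bb is a fork here and Bb is conditioned on, so the path is blocked at Bb.
All paths are blocked; Dd ⊥ Gg | {Bb, Ee, Pp, Tt} holds.

Yes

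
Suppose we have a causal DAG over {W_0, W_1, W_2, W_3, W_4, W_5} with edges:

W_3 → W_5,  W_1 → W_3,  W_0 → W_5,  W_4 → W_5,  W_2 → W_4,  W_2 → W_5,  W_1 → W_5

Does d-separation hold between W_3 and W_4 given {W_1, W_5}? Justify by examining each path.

No

There are 4 undirected paths between W_3 and W_4; checking each against the conditioning set {W_1, W_5}:
  1. W_3 → W_5 ← W_2 → W_4 — W_5:collider[open]; W_2:fork[open] ⇒ active
  2. W_3 → W_5 ← W_4 — W_5:collider[open] ⇒ active
  3. W_3 ← W_1 → W_5 ← W_2 → W_4 — W_1:fork[blocks]; W_5:collider[open]; W_2:fork[open] ⇒ blocked
  4. W_3 ← W_1 → W_5 ← W_4 — W_1:fork[blocks]; W_5:collider[open] ⇒ blocked
Because an active path exists, W_3 and W_4 are not d-separated.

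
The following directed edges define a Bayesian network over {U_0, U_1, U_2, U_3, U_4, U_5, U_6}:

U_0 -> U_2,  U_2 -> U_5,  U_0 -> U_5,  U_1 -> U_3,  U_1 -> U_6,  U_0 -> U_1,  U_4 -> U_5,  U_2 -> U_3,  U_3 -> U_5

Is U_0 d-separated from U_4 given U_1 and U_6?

Yes

Enumerating the 5 paths from U_0 to U_4 and testing each for blocking by {U_1, U_6}:
Path 1: U_0 → U_1 → U_3 → U_5 ← U_4
  U_1 is a chain here and U_1 is conditioned on, so the path is blocked at U_1.
Path 2: U_0 → U_1 → U_3 ← U_2 → U_5 ← U_4
  U_1 is a chain here and U_1 is conditioned on, so the path is blocked at U_1.
Path 3: U_0 → U_5 ← U_4
  U_5 is a collider here and neither U_5 nor any of its descendants is conditioned on, so the collider stays closed — the path is blocked at U_5.
Path 4: U_0 → U_2 → U_3 → U_5 ← U_4
  U_5 is a collider here and neither U_5 nor any of its descendants is conditioned on, so the collider stays closed — the path is blocked at U_5.
Path 5: U_0 → U_2 → U_5 ← U_4
  U_5 is a collider here and neither U_5 nor any of its descendants is conditioned on, so the collider stays closed — the path is blocked at U_5.
Every path is blocked, so U_0 and U_4 are d-separated given {U_1, U_6}.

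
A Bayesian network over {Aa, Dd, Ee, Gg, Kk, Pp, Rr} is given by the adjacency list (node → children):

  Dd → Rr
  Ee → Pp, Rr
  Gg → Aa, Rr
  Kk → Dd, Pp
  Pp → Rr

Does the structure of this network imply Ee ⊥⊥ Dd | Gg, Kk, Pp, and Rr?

Enumerating the 4 paths from Ee to Dd and testing each for blocking by {Gg, Kk, Pp, Rr}:
Path 1: Ee → Pp ← Kk → Dd
  Kk is a fork here and Kk is conditioned on, so the path is blocked at Kk.
Path 2: Ee → Pp → Rr ← Dd
  Pp is a chain here and Pp is conditioned on, so the path is blocked at Pp.
Path 3: Ee → Rr ← Pp ← Kk → Dd
  Pp is a chain here and Pp is conditioned on, so the path is blocked at Pp.
Path 4: Ee → Rr ← Dd
  Rr is a collider and Rr is conditioned on, which opens it — no node blocks this path, so it is active.
Because an active path exists, Ee and Dd are not d-separated.

No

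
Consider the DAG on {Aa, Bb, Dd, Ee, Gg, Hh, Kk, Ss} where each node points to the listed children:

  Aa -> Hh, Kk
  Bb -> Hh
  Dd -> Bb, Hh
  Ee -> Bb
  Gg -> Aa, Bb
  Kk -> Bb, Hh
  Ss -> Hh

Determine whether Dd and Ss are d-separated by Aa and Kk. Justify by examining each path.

Yes

6 paths connect Dd and Ss; each must be blocked for d-separation to hold:
Path 1: Dd → Bb ← Kk ← Aa → Hh ← Ss
  Bb is a collider here and neither Bb nor any of its descendants is conditioned on, so the collider stays closed — the path is blocked at Bb.
Path 2: Dd → Bb ← Kk → Hh ← Ss
  Bb is a collider here and neither Bb nor any of its descendants is conditioned on, so the collider stays closed — the path is blocked at Bb.
Path 3: Dd → Bb → Hh ← Ss
  Hh is a collider here and neither Hh nor any of its descendants is conditioned on, so the collider stays closed — the path is blocked at Hh.
Path 4: Dd → Bb ← Gg → Aa → Kk → Hh ← Ss
  Bb is a collider here and neither Bb nor any of its descendants is conditioned on, so the collider stays closed — the path is blocked at Bb.
Path 5: Dd → Bb ← Gg → Aa → Hh ← Ss
  Bb is a collider here and neither Bb nor any of its descendants is conditioned on, so the collider stays closed — the path is blocked at Bb.
Path 6: Dd → Hh ← Ss
  Hh is a collider here and neither Hh nor any of its descendants is conditioned on, so the collider stays closed — the path is blocked at Hh.
All paths are blocked; Dd ⊥ Ss | {Aa, Kk} holds.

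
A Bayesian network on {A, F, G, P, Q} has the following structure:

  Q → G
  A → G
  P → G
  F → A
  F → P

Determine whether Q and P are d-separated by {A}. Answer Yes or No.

Yes

2 paths connect Q and P; each must be blocked for d-separation to hold:
  1. Q → G ← A ← F → P — G:collider[blocks]; A:chain[blocks]; F:fork[open] ⇒ blocked
  2. Q → G ← P — G:collider[blocks] ⇒ blocked
All paths are blocked; Q ⊥ P | {A} holds.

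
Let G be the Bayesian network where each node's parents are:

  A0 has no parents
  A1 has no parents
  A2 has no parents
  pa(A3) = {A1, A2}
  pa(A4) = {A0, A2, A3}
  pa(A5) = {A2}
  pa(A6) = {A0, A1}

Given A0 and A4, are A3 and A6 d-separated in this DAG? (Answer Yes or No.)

No — A3 and A6 are not d-separated given {A0, A4}.

There are 3 undirected paths between A3 and A6; checking each against the conditioning set {A0, A4}:
Path 1: A3 → A4 ← A0 → A6
  A0 is a fork here and A0 is conditioned on, so the path is blocked at A0.
Path 2: A3 ← A1 → A6
  A1 is a fork and A1 is not conditioned on — no node blocks this path, so it is active.
Path 3: A3 ← A2 → A4 ← A0 → A6
  A0 is a fork here and A0 is conditioned on, so the path is blocked at A0.
At least one path is unblocked, so d-separation fails.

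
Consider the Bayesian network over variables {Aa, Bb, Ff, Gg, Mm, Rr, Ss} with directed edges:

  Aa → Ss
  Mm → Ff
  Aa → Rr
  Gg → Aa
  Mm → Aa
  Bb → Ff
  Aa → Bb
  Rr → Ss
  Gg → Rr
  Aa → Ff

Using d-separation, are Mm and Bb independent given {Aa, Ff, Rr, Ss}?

No

There are 4 undirected paths between Mm and Bb; checking each against the conditioning set {Aa, Ff, Rr, Ss}:
Path 1: Mm → Aa → Bb
  Aa is a chain here and Aa is conditioned on, so the path is blocked at Aa.
Path 2: Mm → Aa → Ff ← Bb
  Aa is a chain here and Aa is conditioned on, so the path is blocked at Aa.
Path 3: Mm → Ff ← Aa → Bb
  Aa is a fork here and Aa is conditioned on, so the path is blocked at Aa.
Path 4: Mm → Ff ← Bb
  Ff is a collider and Ff is conditioned on, which opens it — no node blocks this path, so it is active.
At least one path is unblocked, so d-separation fails.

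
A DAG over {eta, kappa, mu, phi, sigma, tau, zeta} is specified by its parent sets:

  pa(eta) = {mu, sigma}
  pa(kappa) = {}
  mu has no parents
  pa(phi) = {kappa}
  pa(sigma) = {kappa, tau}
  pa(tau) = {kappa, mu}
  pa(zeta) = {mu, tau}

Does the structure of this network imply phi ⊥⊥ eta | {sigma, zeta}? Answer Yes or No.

No — phi and eta are not d-separated given {sigma, zeta}.

6 paths connect phi and eta; each must be blocked for d-separation to hold:
Path 1: phi ← kappa → sigma ← tau ← mu → eta
  kappa is a fork and kappa is not conditioned on; sigma is a collider and sigma is conditioned on, which opens it; tau is a chain and tau is not conditioned on; mu is a fork and mu is not conditioned on — no node blocks this path, so it is active.
Path 2: phi ← kappa → sigma ← tau → zeta ← mu → eta
  kappa is a fork and kappa is not conditioned on; sigma is a collider and sigma is conditioned on, which opens it; tau is a fork and tau is not conditioned on; zeta is a collider and zeta is conditioned on, which opens it; mu is a fork and mu is not conditioned on — no node blocks this path, so it is active.
Path 3: phi ← kappa → sigma → eta
  sigma is a chain here and sigma is conditioned on, so the path is blocked at sigma.
Path 4: phi ← kappa → tau → sigma → eta
  sigma is a chain here and sigma is conditioned on, so the path is blocked at sigma.
Path 5: phi ← kappa → tau ← mu → eta
  kappa is a fork and kappa is not conditioned on; tau is a collider and its descendant sigma is conditioned on, which opens it; mu is a fork and mu is not conditioned on — no node blocks this path, so it is active.
Path 6: phi ← kappa → tau → zeta ← mu → eta
  kappa is a fork and kappa is not conditioned on; tau is a chain and tau is not conditioned on; zeta is a collider and zeta is conditioned on, which opens it; mu is a fork and mu is not conditioned on — no node blocks this path, so it is active.
Because an active path exists, phi and eta are not d-separated.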